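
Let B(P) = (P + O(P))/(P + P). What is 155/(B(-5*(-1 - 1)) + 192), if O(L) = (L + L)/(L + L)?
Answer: 3100/3851 ≈ 0.80499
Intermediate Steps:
O(L) = 1 (O(L) = (2*L)/((2*L)) = (2*L)*(1/(2*L)) = 1)
B(P) = (1 + P)/(2*P) (B(P) = (P + 1)/(P + P) = (1 + P)/((2*P)) = (1 + P)*(1/(2*P)) = (1 + P)/(2*P))
155/(B(-5*(-1 - 1)) + 192) = 155/((1 - 5*(-1 - 1))/(2*((-5*(-1 - 1)))) + 192) = 155/((1 - 5*(-2))/(2*((-5*(-2)))) + 192) = 155/((1/2)*(1 + 10)/10 + 192) = 155/((1/2)*(1/10)*11 + 192) = 155/(11/20 + 192) = 155/(3851/20) = (20/3851)*155 = 3100/3851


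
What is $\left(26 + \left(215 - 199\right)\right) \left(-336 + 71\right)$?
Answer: $-11130$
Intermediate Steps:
$\left(26 + \left(215 - 199\right)\right) \left(-336 + 71\right) = \left(26 + 16\right) \left(-265\right) = 42 \left(-265\right) = -11130$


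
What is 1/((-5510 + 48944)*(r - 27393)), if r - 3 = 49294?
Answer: 1/951378336 ≈ 1.0511e-9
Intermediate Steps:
r = 49297 (r = 3 + 49294 = 49297)
1/((-5510 + 48944)*(r - 27393)) = 1/((-5510 + 48944)*(49297 - 27393)) = 1/(43434*21904) = 1/951378336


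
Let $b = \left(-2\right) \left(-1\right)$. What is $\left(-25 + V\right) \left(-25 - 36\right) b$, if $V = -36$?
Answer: $7442$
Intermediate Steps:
$b = 2$
$\left(-25 + V\right) \left(-25 - 36\right) b = \left(-25 - 36\right) \left(-25 - 36\right) 2 = \left(-61\right) \left(-61\right) 2 = 3721 \cdot 2 = 7442$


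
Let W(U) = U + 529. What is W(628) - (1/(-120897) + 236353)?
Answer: -28434490811/120897 ≈ -2.3520e+5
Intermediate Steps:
W(U) = 529 + U
W(628) - (1/(-120897) + 236353) = (529 + 628) - (1/(-120897) + 236353) = 1157 - (-1/120897 + 236353) = 1157 - 1*28574368640/120897 = 1157 - 28574368640/120897 = -28434490811/120897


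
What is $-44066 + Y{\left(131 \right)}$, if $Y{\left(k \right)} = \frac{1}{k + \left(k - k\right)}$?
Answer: $- \frac{5772645}{131} \approx -44066.0$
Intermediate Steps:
$Y{\left(k \right)} = \frac{1}{k}$ ($Y{\left(k \right)} = \frac{1}{k + 0} = \frac{1}{k}$)
$-44066 + Y{\left(131 \right)} = -44066 + \frac{1}{131} = - \frac{5772645}{131}$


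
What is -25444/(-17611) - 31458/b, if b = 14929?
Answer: -174153362/262914619 ≈ -0.66240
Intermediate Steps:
-25444/(-17611) - 31458/b = -25444/(-17611) - 31458/14929 = -25444*(-1/17611) - 31458*1/14929 = 25444/17611 - 31458/14929 = -174153362/262914619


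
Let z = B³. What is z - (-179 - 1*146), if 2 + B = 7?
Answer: 450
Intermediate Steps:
B = 5 (B = -2 + 7 = 5)
z = 125 (z = 5³ = 125)
z - (-179 - 1*146) = 125 - (-179 - 1*146) = 125 - (-179 - 146) = 125 - 1*(-325) = 125 + 325 = 450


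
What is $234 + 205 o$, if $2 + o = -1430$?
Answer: $-293326$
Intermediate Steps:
$o = -1432$ ($o = -2 - 1430 = -1432$)
$234 + 205 o = 234 + 205 \left(-1432\right) = 234 - 293560 = -293326$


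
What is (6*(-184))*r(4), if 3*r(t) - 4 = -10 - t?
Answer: 3680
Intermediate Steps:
r(t) = -2 - t/3 (r(t) = 4/3 + (-10 - t)/3 = 4/3 + (-10/3 - t/3) = -2 - t/3)
(6*(-184))*r(4) = (6*(-184))*(-2 - 1/3*4) = -1104*(-2 - 4/3) = -1104*(-10/3) = 3680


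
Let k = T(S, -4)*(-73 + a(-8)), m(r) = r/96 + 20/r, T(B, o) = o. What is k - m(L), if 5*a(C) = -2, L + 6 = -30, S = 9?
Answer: 106031/360 ≈ 294.53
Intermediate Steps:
L = -36 (L = -6 - 30 = -36)
a(C) = -⅖ (a(C) = (⅕)*(-2) = -⅖)
m(r) = 20/r + r/96 (m(r) = r*(1/96) + 20/r = r/96 + 20/r = 20/r + r/96)
k = 1468/5 (k = -4*(-73 - ⅖) = -4*(-367/5) = 1468/5 ≈ 293.60)
k - m(L) = 1468/5 - (20/(-36) + (1/96)*(-36)) = 1468/5 - (20*(-1/36) - 3/8) = 1468/5 - (-5/9 - 3/8) = 1468/5 - 1*(-67/72) = 1468/5 + 67/72 = 106031/360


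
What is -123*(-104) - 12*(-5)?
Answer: 12852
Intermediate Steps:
-123*(-104) - 12*(-5) = 12792 + 60 = 12852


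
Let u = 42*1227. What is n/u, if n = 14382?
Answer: 799/2863 ≈ 0.27908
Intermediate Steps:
u = 51534
n/u = 14382/51534 = 14382*(1/51534) = 799/2863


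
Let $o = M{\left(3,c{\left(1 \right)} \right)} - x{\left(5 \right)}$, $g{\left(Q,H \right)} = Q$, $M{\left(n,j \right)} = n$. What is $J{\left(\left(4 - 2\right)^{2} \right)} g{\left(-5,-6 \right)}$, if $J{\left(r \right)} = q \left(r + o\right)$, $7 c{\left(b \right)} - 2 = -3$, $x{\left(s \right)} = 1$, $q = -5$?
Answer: $150$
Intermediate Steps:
$c{\left(b \right)} = - \frac{1}{7}$ ($c{\left(b \right)} = \frac{2}{7} + \frac{1}{7} \left(-3\right) = \frac{2}{7} - \frac{3}{7} = - \frac{1}{7}$)
$o = 2$ ($o = 3 - 1 = 2$)
$J{\left(r \right)} = -10 - 5 r$ ($J{\left(r \right)} = - 5 \left(r + 2\right) = - 5 \left(2 + r\right) = -10 - 5 r$)
$J{\left(\left(4 - 2\right)^{2} \right)} g{\left(-5,-6 \right)} = \left(-10 - 5 \left(4 - 2\right)^{2}\right) \left(-5\right) = \left(-10 - 5 \cdot 2^{2}\right) \left(-5\right) = \left(-10 - 20\right) \left(-5\right) = \left(-30\right) \left(-5\right) = 150$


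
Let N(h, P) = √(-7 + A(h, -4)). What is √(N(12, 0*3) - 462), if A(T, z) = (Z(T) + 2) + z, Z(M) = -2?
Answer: √(-462 + I*√11) ≈ 0.07715 + 21.494*I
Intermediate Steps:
A(T, z) = z (A(T, z) = (-2 + 2) + z = 0 + z = z)
N(h, P) = I*√11 (N(h, P) = √(-7 - 4) = √(-11) = I*√11)
√(N(12, 0*3) - 462) = √(I*√11 - 462) = √(-462 + I*√11)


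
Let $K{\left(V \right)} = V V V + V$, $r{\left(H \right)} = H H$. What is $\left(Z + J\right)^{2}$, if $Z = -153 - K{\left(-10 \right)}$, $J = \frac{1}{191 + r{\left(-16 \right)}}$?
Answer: $\frac{146750286400}{199809} \approx 7.3445 \cdot 10^{5}$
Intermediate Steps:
$r{\left(H \right)} = H^{2}$
$J = \frac{1}{447}$ ($J = \frac{1}{191 + \left(-16\right)^{2}} = \frac{1}{191 + 256} = \frac{1}{447} \approx 0.0022371$)
$K{\left(V \right)} = V + V^{3}$ ($K{\left(V \right)} = V V^{2} + V = V^{3} + V = V + V^{3}$)
$Z = 857$ ($Z = -153 - \left(-10 + \left(-10\right)^{3}\right) = -153 - \left(-10 - 1000\right) = -153 - -1010 = -153 + 1010 = 857$)
$\left(Z + J\right)^{2} = \left(857 + \frac{1}{447}\right)^{2} = \left(\frac{383080}{447}\right)^{2} = \frac{146750286400}{199809}$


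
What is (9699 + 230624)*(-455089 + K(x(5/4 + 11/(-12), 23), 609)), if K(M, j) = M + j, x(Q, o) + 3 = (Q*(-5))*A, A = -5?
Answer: -327662145952/3 ≈ -1.0922e+11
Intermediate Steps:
x(Q, o) = -3 + 25*Q (x(Q, o) = -3 + (Q*(-5))*(-5) = -3 - 5*Q*(-5) = -3 + 25*Q)
(9699 + 230624)*(-455089 + K(x(5/4 + 11/(-12), 23), 609)) = (9699 + 230624)*(-455089 + ((-3 + 25*(5/4 + 11/(-12))) + 609)) = 240323*(-455089 + ((-3 + 25*(5*(¼) + 11*(-1/12))) + 609)) = 240323*(-455089 + ((-3 + 25*(5/4 - 11/12)) + 609)) = 240323*(-455089 + ((-3 + 25*(⅓)) + 609)) = 240323*(-455089 + ((-3 + 25/3) + 609)) = 240323*(-455089 + (16/3 + 609)) = 240323*(-455089 + 1843/3) = 240323*(-1363424/3) = -327662145952/3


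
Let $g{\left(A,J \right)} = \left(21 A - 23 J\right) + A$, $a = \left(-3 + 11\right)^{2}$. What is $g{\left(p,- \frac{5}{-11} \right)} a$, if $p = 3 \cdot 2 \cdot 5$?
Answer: $\frac{457280}{11} \approx 41571.0$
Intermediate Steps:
$p = 30$ ($p = 6 \cdot 5 = 30$)
$a = 64$ ($a = 8^{2} = 64$)
$g{\left(A,J \right)} = - 23 J + 22 A$ ($g{\left(A,J \right)} = \left(- 23 J + 21 A\right) + A = - 23 J + 22 A$)
$g{\left(p,- \frac{5}{-11} \right)} a = \left(- 23 \left(- \frac{5}{-11}\right) + 22 \cdot 30\right) 64 = \left(- 23 \left(\left(-5\right) \left(- \frac{1}{11}\right)\right) + 660\right) 64 = \left(\left(-23\right) \frac{5}{11} + 660\right) 64 = \left(- \frac{115}{11} + 660\right) 64 = \frac{7145}{11} \cdot 64 = \frac{457280}{11}$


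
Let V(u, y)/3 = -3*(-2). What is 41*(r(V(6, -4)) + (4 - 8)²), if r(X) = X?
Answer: 1394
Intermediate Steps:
V(u, y) = 18 (V(u, y) = 3*(-3*(-2)) = 3*6 = 18)
41*(r(V(6, -4)) + (4 - 8)²) = 41*(18 + (4 - 8)²) = 41*(18 + (-4)²) = 41*(18 + 16) = 41*34 = 1394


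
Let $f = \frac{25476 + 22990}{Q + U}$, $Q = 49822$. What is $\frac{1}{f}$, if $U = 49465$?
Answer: $\frac{99287}{48466} \approx 2.0486$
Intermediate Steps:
$f = \frac{48466}{99287}$ ($f = \frac{25476 + 22990}{49822 + 49465} = \frac{48466}{99287} \approx 0.48814$)
$\frac{1}{f} = \frac{1}{\frac{48466}{99287}} = \frac{99287}{48466}$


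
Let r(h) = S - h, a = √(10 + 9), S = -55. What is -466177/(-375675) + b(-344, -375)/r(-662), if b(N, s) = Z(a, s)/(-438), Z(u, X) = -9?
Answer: 41314665119/33293069850 ≈ 1.2409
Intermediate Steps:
a = √19 ≈ 4.3589
b(N, s) = 3/146 (b(N, s) = -9/(-438) = -9*(-1/438) = 3/146)
r(h) = -55 - h
-466177/(-375675) + b(-344, -375)/r(-662) = -466177/(-375675) + 3/(146*(-55 - 1*(-662))) = -466177*(-1/375675) + 3/(146*(-55 + 662)) = 466177/375675 + (3/146)/607 = 466177/375675 + (3/146)*(1/607) = 466177/375675 + 3/88622 = 41314665119/33293069850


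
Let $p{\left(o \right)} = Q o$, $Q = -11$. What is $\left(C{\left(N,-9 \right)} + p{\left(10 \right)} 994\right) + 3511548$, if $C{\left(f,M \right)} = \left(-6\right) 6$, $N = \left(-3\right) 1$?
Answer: $3402172$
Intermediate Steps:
$p{\left(o \right)} = - 11 o$
$N = -3$
$C{\left(f,M \right)} = -36$
$\left(C{\left(N,-9 \right)} + p{\left(10 \right)} 994\right) + 3511548 = \left(-36 + \left(-11\right) 10 \cdot 994\right) + 3511548 = \left(-36 - 109340\right) + 3511548 = -109376 + 3511548 = 3402172$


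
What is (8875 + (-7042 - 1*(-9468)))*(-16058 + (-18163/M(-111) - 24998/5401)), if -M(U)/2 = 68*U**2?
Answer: -547609511356289491/3016739352 ≈ -1.8152e+8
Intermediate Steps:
M(U) = -136*U**2
(8875 + (-7042 - 1*(-9468)))*(-16058 + (-18163/M(-111) - 24998/5401)) = (8875 + (-7042 - 1*(-9468)))*(-16058 + (-18163/((-136*(-111)**2)) - 24998/5401)) = (8875 + (-7042 + 9468))*(-16058 + (-18163/((-136*12321)) - 24998*1/5401)) = (8875 + 2426)*(-16058 + (-18163/(-1675656) - 24998/5401)) = 11301*(-16058 + (-18163*(-1/1675656) - 24998/5401)) = 11301*(-16058 + (18163/1675656 - 24998/5401)) = 11301*(-16058 - 41789950325/9050218056) = 11301*(-145370191493573/9050218056) = -547609511356289491/3016739352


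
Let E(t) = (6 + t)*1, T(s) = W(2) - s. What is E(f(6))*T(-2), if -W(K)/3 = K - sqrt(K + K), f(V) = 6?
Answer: 24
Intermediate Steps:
W(K) = -3*K + 3*sqrt(2)*sqrt(K) (W(K) = -3*(K - sqrt(K + K)) = -3*(K - sqrt(2*K)) = -3*(K - sqrt(2)*sqrt(K)) = -3*K + 3*sqrt(2)*sqrt(K))
T(s) = -s (T(s) = (-3*2 + 3*sqrt(2)*sqrt(2)) - s = (-6 + 6) - s = 0 - s = -s)
E(t) = 6 + t
E(f(6))*T(-2) = (6 + 6)*(-1*(-2)) = 12*2 = 24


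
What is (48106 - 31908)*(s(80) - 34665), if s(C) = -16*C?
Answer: -582237110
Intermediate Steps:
(48106 - 31908)*(s(80) - 34665) = (48106 - 31908)*(-16*80 - 34665) = 16198*(-1280 - 34665) = 16198*(-35945) = -582237110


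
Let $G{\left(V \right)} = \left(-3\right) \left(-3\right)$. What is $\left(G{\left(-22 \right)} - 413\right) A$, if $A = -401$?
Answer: $162004$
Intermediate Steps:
$G{\left(V \right)} = 9$
$\left(G{\left(-22 \right)} - 413\right) A = \left(9 - 413\right) \left(-401\right) = \left(-404\right) \left(-401\right) = 162004$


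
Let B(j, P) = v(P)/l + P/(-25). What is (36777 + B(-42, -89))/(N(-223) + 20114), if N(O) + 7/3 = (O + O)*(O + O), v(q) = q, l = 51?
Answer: 46892989/279260275 ≈ 0.16792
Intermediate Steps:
B(j, P) = -26*P/1275 (B(j, P) = P/51 + P/(-25) = P*(1/51) + P*(-1/25) = P/51 - P/25 = -26*P/1275)
N(O) = -7/3 + 4*O² (N(O) = -7/3 + (O + O)*(O + O) = -7/3 + (2*O)*(2*O) = -7/3 + 4*O²)
(36777 + B(-42, -89))/(N(-223) + 20114) = (36777 - 26/1275*(-89))/((-7/3 + 4*(-223)²) + 20114) = (36777 + 2314/1275)/((-7/3 + 4*49729) + 20114) = 46892989/(1275*((-7/3 + 198916) + 20114)) = 46892989/(1275*(596741/3 + 20114)) = 46892989/(1275*(657083/3)) = (46892989/1275)*(3/657083) = 46892989/279260275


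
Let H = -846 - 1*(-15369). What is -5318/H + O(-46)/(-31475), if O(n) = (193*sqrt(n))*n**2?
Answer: -5318/14523 - 408388*I*sqrt(46)/31475 ≈ -0.36618 - 88.001*I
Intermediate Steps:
H = 14523 (H = -846 + 15369 = 14523)
O(n) = 193*n**(5/2)
-5318/H + O(-46)/(-31475) = -5318/14523 + (193*(-46)**(5/2))/(-31475) = -5318*1/14523 + (193*(2116*I*sqrt(46)))*(-1/31475) = -5318/14523 + (408388*I*sqrt(46))*(-1/31475) = -5318/14523 - 408388*I*sqrt(46)/31475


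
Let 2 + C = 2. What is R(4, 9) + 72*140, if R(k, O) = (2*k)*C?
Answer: 10080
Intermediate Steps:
C = 0 (C = -2 + 2 = 0)
R(k, O) = 0 (R(k, O) = (2*k)*0 = 0)
R(4, 9) + 72*140 = 0 + 72*140 = 0 + 10080 = 10080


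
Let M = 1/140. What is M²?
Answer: 1/19600 ≈ 5.1020e-5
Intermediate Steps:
M = 1/140 ≈ 0.0071429
M² = (1/140)² = 1/19600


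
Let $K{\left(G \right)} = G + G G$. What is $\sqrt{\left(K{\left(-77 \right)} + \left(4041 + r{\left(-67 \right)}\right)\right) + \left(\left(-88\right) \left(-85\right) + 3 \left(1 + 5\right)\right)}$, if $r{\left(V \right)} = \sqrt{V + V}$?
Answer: $\sqrt{17391 + i \sqrt{134}} \approx 131.88 + 0.0439 i$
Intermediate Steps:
$r{\left(V \right)} = \sqrt{2} \sqrt{V}$ ($r{\left(V \right)} = \sqrt{2 V} = \sqrt{2} \sqrt{V}$)
$K{\left(G \right)} = G + G^{2}$
$\sqrt{\left(K{\left(-77 \right)} + \left(4041 + r{\left(-67 \right)}\right)\right) + \left(\left(-88\right) \left(-85\right) + 3 \left(1 + 5\right)\right)} = \sqrt{\left(- 77 \left(1 - 77\right) + \left(4041 + \sqrt{2} \sqrt{-67}\right)\right) + \left(\left(-88\right) \left(-85\right) + 3 \left(1 + 5\right)\right)} = \sqrt{\left(\left(-77\right) \left(-76\right) + \left(4041 + \sqrt{2} i \sqrt{67}\right)\right) + \left(7480 + 3 \cdot 6\right)} = \sqrt{\left(5852 + \left(4041 + i \sqrt{134}\right)\right) + \left(7480 + 18\right)} = \sqrt{\left(9893 + i \sqrt{134}\right) + 7498} = \sqrt{17391 + i \sqrt{134}}$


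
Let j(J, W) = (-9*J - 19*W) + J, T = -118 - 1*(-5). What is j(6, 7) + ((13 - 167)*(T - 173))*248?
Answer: 10922731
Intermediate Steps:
T = -113 (T = -118 + 5 = -113)
j(J, W) = -19*W - 8*J (j(J, W) = (-19*W - 9*J) + J = -19*W - 8*J)
j(6, 7) + ((13 - 167)*(T - 173))*248 = (-19*7 - 8*6) + ((13 - 167)*(-113 - 173))*248 = (-133 - 48) - 154*(-286)*248 = -181 + 44044*248 = -181 + 10922912 = 10922731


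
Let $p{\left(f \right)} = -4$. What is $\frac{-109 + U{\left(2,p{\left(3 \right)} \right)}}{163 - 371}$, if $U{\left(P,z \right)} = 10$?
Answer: $\frac{99}{208} \approx 0.47596$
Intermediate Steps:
$\frac{-109 + U{\left(2,p{\left(3 \right)} \right)}}{163 - 371} = \frac{-109 + 10}{163 - 371} = - \frac{99}{-208} = \left(-99\right) \left(- \frac{1}{208}\right) = \frac{99}{208}$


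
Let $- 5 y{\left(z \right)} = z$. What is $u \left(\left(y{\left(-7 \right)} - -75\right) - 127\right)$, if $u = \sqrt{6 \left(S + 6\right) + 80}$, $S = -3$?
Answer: $- \frac{1771 \sqrt{2}}{5} \approx -500.91$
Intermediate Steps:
$y{\left(z \right)} = - \frac{z}{5}$
$u = 7 \sqrt{2}$ ($u = \sqrt{6 \left(-3 + 6\right) + 80} = \sqrt{6 \cdot 3 + 80} = \sqrt{18 + 80} = \sqrt{98} = 7 \sqrt{2} \approx 9.8995$)
$u \left(\left(y{\left(-7 \right)} - -75\right) - 127\right) = 7 \sqrt{2} \left(\left(\left(- \frac{1}{5}\right) \left(-7\right) - -75\right) - 127\right) = 7 \sqrt{2} \left(\left(\frac{7}{5} + 75\right) - 127\right) = 7 \sqrt{2} \left(\frac{382}{5} - 127\right) = 7 \sqrt{2} \left(- \frac{253}{5}\right) = - \frac{1771 \sqrt{2}}{5}$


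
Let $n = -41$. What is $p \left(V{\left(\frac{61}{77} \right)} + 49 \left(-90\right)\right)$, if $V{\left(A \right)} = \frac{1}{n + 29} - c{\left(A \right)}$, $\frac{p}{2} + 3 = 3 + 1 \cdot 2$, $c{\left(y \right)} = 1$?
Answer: $- \frac{52933}{3} \approx -17644.0$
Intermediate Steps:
$p = 4$ ($p = -6 + 2 \left(3 + 1 \cdot 2\right) = -6 + 2 \left(3 + 2\right) = -6 + 2 \cdot 5 = -6 + 10 = 4$)
$V{\left(A \right)} = - \frac{13}{12}$ ($V{\left(A \right)} = \frac{1}{-41 + 29} - 1 = \frac{1}{-12} - 1 = - \frac{1}{12} - 1 = - \frac{13}{12}$)
$p \left(V{\left(\frac{61}{77} \right)} + 49 \left(-90\right)\right) = 4 \left(- \frac{13}{12} + 49 \left(-90\right)\right) = 4 \left(- \frac{13}{12} - 4410\right) = 4 \left(- \frac{52933}{12}\right) = - \frac{52933}{3}$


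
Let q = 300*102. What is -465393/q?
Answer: -155131/10200 ≈ -15.209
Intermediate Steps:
q = 30600
-465393/q = -465393/30600 = -465393*1/30600 = -155131/10200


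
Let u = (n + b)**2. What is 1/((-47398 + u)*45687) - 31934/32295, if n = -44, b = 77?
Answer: -7507042179513/7591906027165 ≈ -0.98882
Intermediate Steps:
u = 1089 (u = (-44 + 77)**2 = 33**2 = 1089)
1/((-47398 + u)*45687) - 31934/32295 = 1/((-47398 + 1089)*45687) - 31934/32295 = (1/45687)/(-46309) - 31934*1/32295 = -1/46309*1/45687 - 31934/32295 = -1/2115719283 - 31934/32295 = -7507042179513/7591906027165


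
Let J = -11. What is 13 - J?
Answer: 24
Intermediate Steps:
13 - J = 13 - 1*(-11) = 13 + 11 = 24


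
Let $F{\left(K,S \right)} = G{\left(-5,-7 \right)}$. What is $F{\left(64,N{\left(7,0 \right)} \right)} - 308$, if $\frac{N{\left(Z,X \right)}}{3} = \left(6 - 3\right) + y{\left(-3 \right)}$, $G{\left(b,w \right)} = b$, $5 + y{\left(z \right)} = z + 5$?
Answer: $-313$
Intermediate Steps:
$y{\left(z \right)} = z$ ($y{\left(z \right)} = -5 + \left(z + 5\right) = -5 + \left(5 + z\right) = z$)
$N{\left(Z,X \right)} = 0$ ($N{\left(Z,X \right)} = 3 \left(\left(6 - 3\right) - 3\right) = 3 \left(3 - 3\right) = 3 \cdot 0 = 0$)
$F{\left(K,S \right)} = -5$
$F{\left(64,N{\left(7,0 \right)} \right)} - 308 = -5 - 308 = -313$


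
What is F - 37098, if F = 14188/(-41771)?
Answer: -1549634746/41771 ≈ -37098.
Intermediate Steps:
F = -14188/41771 (F = 14188*(-1/41771) = -14188/41771 ≈ -0.33966)
F - 37098 = -14188/41771 - 37098 = -1549634746/41771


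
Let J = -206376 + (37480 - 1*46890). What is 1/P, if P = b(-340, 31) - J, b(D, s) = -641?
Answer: 1/215145 ≈ 4.6480e-6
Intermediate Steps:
J = -215786 (J = -206376 + (37480 - 46890) = -206376 - 9410 = -215786)
P = 215145 (P = -641 - 1*(-215786) = -641 + 215786 = 215145)
1/P = 1/215145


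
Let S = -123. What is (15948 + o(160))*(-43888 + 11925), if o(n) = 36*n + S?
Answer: -689921355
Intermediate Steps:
o(n) = -123 + 36*n (o(n) = 36*n - 123 = -123 + 36*n)
(15948 + o(160))*(-43888 + 11925) = (15948 + (-123 + 36*160))*(-43888 + 11925) = (15948 + (-123 + 5760))*(-31963) = (15948 + 5637)*(-31963) = 21585*(-31963) = -689921355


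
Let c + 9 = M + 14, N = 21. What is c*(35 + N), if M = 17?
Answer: 1232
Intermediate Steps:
c = 22 (c = -9 + (17 + 14) = -9 + 31 = 22)
c*(35 + N) = 22*(35 + 21) = 22*56 = 1232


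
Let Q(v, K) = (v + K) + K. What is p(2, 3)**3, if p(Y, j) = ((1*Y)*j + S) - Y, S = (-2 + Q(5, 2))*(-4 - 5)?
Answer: -205379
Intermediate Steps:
Q(v, K) = v + 2*K (Q(v, K) = (K + v) + K = v + 2*K)
S = -63 (S = (-2 + (5 + 2*2))*(-4 - 5) = (-2 + (5 + 4))*(-9) = (-2 + 9)*(-9) = 7*(-9) = -63)
p(Y, j) = -63 - Y + Y*j (p(Y, j) = ((1*Y)*j - 63) - Y = (Y*j - 63) - Y = (-63 + Y*j) - Y = -63 - Y + Y*j)
p(2, 3)**3 = (-63 - 1*2 + 2*3)**3 = (-63 - 2 + 6)**3 = (-59)**3 = -205379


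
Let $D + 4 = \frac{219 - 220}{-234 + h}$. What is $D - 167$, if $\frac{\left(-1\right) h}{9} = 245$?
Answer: $- \frac{417068}{2439} \approx -171.0$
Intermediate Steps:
$h = -2205$ ($h = \left(-9\right) 245 = -2205$)
$D = - \frac{9755}{2439}$ ($D = -4 + \frac{219 - 220}{-234 - 2205} = -4 - \frac{1}{-2439} = -4 - - \frac{1}{2439} = -4 + \frac{1}{2439} = - \frac{9755}{2439} \approx -3.9996$)
$D - 167 = - \frac{9755}{2439} - 167 = - \frac{417068}{2439}$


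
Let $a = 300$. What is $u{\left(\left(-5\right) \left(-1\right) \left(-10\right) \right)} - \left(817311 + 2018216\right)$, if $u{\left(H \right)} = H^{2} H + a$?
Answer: $-2960227$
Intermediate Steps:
$u{\left(H \right)} = 300 + H^{3}$ ($u{\left(H \right)} = H^{2} H + 300 = H^{3} + 300 = 300 + H^{3}$)
$u{\left(\left(-5\right) \left(-1\right) \left(-10\right) \right)} - \left(817311 + 2018216\right) = \left(300 + \left(\left(-5\right) \left(-1\right) \left(-10\right)\right)^{3}\right) - \left(817311 + 2018216\right) = \left(300 + \left(5 \left(-10\right)\right)^{3}\right) - 2835527 = \left(300 + \left(-50\right)^{3}\right) - 2835527 = \left(300 - 125000\right) - 2835527 = -124700 - 2835527 = -2960227$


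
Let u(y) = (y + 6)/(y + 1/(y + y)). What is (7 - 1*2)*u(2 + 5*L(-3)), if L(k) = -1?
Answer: -90/19 ≈ -4.7368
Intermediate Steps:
u(y) = (6 + y)/(y + 1/(2*y))
(7 - 1*2)*u(2 + 5*L(-3)) = (7 - 1*2)*(2*(2 + 5*(-1))*(6 + (2 + 5*(-1)))/(1 + 2*(2 + 5*(-1))**2)) = (7 - 2)*(2*(2 - 5)*(6 + (2 - 5))/(1 + 2*(2 - 5)**2)) = 5*(2*(-3)*(6 - 3)/(1 + 2*(-3)**2)) = 5*(2*(-3)*3/(1 + 2*9)) = 5*(2*(-3)*3/(1 + 18)) = 5*(2*(-3)*3/19) = 5*(2*(-3)*(1/19)*3) = 5*(-18/19) = -90/19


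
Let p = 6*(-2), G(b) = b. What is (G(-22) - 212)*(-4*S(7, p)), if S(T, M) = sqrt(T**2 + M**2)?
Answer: 936*sqrt(193) ≈ 13003.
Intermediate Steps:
p = -12
S(T, M) = sqrt(M**2 + T**2)
(G(-22) - 212)*(-4*S(7, p)) = (-22 - 212)*(-4*sqrt((-12)**2 + 7**2)) = -(-936)*sqrt(144 + 49) = -(-936)*sqrt(193) = 936*sqrt(193)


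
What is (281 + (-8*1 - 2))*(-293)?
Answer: -79403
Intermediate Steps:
(281 + (-8*1 - 2))*(-293) = (281 + (-8 - 2))*(-293) = (281 - 10)*(-293) = 271*(-293) = -79403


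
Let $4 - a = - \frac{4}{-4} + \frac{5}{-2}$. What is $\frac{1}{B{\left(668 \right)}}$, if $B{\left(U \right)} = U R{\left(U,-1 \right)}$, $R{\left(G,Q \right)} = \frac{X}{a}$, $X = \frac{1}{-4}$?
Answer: $- \frac{11}{334} \approx -0.032934$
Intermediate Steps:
$X = - \frac{1}{4} \approx -0.25$
$a = \frac{11}{2}$ ($a = 4 - \left(- \frac{4}{-4} + \frac{5}{-2}\right) = 4 - \left(\left(-4\right) \left(- \frac{1}{4}\right) + 5 \left(- \frac{1}{2}\right)\right) = 4 - \left(1 - \frac{5}{2}\right) = 4 - - \frac{3}{2} = 4 + \frac{3}{2} = \frac{11}{2} \approx 5.5$)
$R{\left(G,Q \right)} = - \frac{1}{22}$ ($R{\left(G,Q \right)} = - \frac{1}{4 \cdot \frac{11}{2}} = \left(- \frac{1}{4}\right) \frac{2}{11} = - \frac{1}{22}$)
$B{\left(U \right)} = - \frac{U}{22}$ ($B{\left(U \right)} = U \left(- \frac{1}{22}\right) = - \frac{U}{22}$)
$\frac{1}{B{\left(668 \right)}} = \frac{1}{\left(- \frac{1}{22}\right) 668} = \frac{1}{- \frac{334}{11}} = - \frac{11}{334}$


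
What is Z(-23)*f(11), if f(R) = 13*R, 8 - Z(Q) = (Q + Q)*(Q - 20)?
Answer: -281710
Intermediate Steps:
Z(Q) = 8 - 2*Q*(-20 + Q) (Z(Q) = 8 - (Q + Q)*(Q - 20) = 8 - 2*Q*(-20 + Q))
Z(-23)*f(11) = (8 - 2*(-23)² + 40*(-23))*(13*11) = (8 - 2*529 - 920)*143 = (8 - 1058 - 920)*143 = -1970*143 = -281710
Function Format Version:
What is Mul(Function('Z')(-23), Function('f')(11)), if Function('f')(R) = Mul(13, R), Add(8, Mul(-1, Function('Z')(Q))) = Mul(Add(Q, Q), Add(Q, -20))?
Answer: -281710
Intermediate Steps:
Function('Z')(Q) = Add(8, Mul(-2, Q, Add(-20, Q))) (Function('Z')(Q) = Add(8, Mul(-1, Mul(Add(Q, Q), Add(Q, -20)))) = Add(8, Mul(-1, Mul(Mul(2, Q), Add(-20, Q)))) = Add(8, Mul(-1, Mul(2, Q, Add(-20, Q)))) = Add(8, Mul(-2, Q, Add(-20, Q))))
Mul(Function('Z')(-23), Function('f')(11)) = Mul(Add(8, Mul(-2, Pow(-23, 2)), Mul(40, -23)), Mul(13, 11)) = Mul(Add(8, Mul(-2, 529), -920), 143) = Mul(Add(8, -1058, -920), 143) = Mul(-1970, 143) = -281710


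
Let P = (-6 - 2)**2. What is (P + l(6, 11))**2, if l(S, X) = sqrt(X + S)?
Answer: (64 + sqrt(17))**2 ≈ 4640.8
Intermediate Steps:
P = 64 (P = (-8)**2 = 64)
l(S, X) = sqrt(S + X)
(P + l(6, 11))**2 = (64 + sqrt(6 + 11))**2 = (64 + sqrt(17))**2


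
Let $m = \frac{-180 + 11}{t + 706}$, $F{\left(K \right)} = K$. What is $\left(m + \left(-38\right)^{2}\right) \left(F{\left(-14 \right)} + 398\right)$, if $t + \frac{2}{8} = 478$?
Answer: $\frac{2625278976}{4735} \approx 5.5444 \cdot 10^{5}$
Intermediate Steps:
$t = \frac{1911}{4}$ ($t = - \frac{1}{4} + 478 = \frac{1911}{4} \approx 477.75$)
$m = - \frac{676}{4735}$ ($m = \frac{-180 + 11}{\frac{1911}{4} + 706} = - \frac{169}{\frac{4735}{4}} = \left(-169\right) \frac{4}{4735} = - \frac{676}{4735} \approx -0.14277$)
$\left(m + \left(-38\right)^{2}\right) \left(F{\left(-14 \right)} + 398\right) = \left(- \frac{676}{4735} + \left(-38\right)^{2}\right) \left(-14 + 398\right) = \left(- \frac{676}{4735} + 1444\right) 384 = \frac{6836664}{4735} \cdot 384 = \frac{2625278976}{4735}$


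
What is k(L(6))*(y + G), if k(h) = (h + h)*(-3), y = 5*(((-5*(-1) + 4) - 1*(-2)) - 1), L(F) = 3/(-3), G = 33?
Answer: 498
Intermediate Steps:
L(F) = -1 (L(F) = 3*(-1/3) = -1)
y = 50 (y = 5*(((5 + 4) + 2) - 1) = 5*((9 + 2) - 1) = 5*(11 - 1) = 5*10 = 50)
k(h) = -6*h (k(h) = (2*h)*(-3) = -6*h)
k(L(6))*(y + G) = (-6*(-1))*(50 + 33) = 6*83 = 498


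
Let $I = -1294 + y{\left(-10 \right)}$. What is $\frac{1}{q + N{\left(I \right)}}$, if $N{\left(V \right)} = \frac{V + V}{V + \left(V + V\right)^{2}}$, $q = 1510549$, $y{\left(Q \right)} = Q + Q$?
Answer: $\frac{5255}{7937934993} \approx 6.6201 \cdot 10^{-7}$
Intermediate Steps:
$y{\left(Q \right)} = 2 Q$
$I = -1314$ ($I = -1294 + 2 \left(-10\right) = -1294 - 20 = -1314$)
$N{\left(V \right)} = \frac{2 V}{V + 4 V^{2}}$ ($N{\left(V \right)} = \frac{2 V}{V + \left(2 V\right)^{2}} = \frac{2 V}{V + 4 V^{2}}$)
$\frac{1}{q + N{\left(I \right)}} = \frac{1}{1510549 + \frac{2}{1 + 4 \left(-1314\right)}} = \frac{1}{1510549 + \frac{2}{1 - 5256}} = \frac{1}{1510549 + \frac{2}{-5255}} = \frac{1}{1510549 + 2 \left(- \frac{1}{5255}\right)} = \frac{1}{1510549 - \frac{2}{5255}} = \frac{1}{\frac{7937934993}{5255}} = \frac{5255}{7937934993}$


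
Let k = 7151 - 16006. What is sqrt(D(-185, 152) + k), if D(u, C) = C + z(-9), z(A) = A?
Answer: 66*I*sqrt(2) ≈ 93.338*I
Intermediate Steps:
D(u, C) = -9 + C (D(u, C) = C - 9 = -9 + C)
k = -8855
sqrt(D(-185, 152) + k) = sqrt((-9 + 152) - 8855) = sqrt(143 - 8855) = sqrt(-8712) = 66*I*sqrt(2)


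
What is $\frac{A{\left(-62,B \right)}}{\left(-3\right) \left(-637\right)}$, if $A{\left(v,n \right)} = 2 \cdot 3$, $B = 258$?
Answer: $\frac{2}{637} \approx 0.0031397$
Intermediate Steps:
$A{\left(v,n \right)} = 6$
$\frac{A{\left(-62,B \right)}}{\left(-3\right) \left(-637\right)} = \frac{6}{\left(-3\right) \left(-637\right)} = \frac{6}{1911} = 6 \cdot \frac{1}{1911} = \frac{2}{637}$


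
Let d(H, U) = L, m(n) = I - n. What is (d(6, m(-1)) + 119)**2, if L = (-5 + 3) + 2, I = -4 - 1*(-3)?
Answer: 14161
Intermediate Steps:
I = -1 (I = -4 + 3 = -1)
L = 0 (L = -2 + 2 = 0)
m(n) = -1 - n
d(H, U) = 0
(d(6, m(-1)) + 119)**2 = (0 + 119)**2 = 119**2 = 14161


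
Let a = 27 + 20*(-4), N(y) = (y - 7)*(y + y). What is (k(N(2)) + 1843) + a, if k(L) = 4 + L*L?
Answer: 2194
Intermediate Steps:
N(y) = 2*y*(-7 + y) (N(y) = (-7 + y)*(2*y) = 2*y*(-7 + y))
k(L) = 4 + L²
a = -53 (a = 27 - 80 = -53)
(k(N(2)) + 1843) + a = ((4 + (2*2*(-7 + 2))²) + 1843) - 53 = ((4 + (2*2*(-5))²) + 1843) - 53 = ((4 + (-20)²) + 1843) - 53 = ((4 + 400) + 1843) - 53 = (404 + 1843) - 53 = 2247 - 53 = 2194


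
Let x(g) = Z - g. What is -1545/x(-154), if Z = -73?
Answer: -515/27 ≈ -19.074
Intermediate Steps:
x(g) = -73 - g
-1545/x(-154) = -1545/(-73 - 1*(-154)) = -1545/(-73 + 154) = -1545/81 = -1545*1/81 = -515/27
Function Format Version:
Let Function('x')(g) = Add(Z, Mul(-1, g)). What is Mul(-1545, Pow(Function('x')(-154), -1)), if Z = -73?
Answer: Rational(-515, 27) ≈ -19.074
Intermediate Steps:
Function('x')(g) = Add(-73, Mul(-1, g))
Mul(-1545, Pow(Function('x')(-154), -1)) = Mul(-1545, Pow(Add(-73, Mul(-1, -154)), -1)) = Mul(-1545, Pow(Add(-73, 154), -1)) = Mul(-1545, Pow(81, -1)) = Mul(-1545, Rational(1, 81)) = Rational(-515, 27)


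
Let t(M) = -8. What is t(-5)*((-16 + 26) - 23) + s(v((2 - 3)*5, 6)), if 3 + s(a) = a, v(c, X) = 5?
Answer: 106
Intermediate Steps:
s(a) = -3 + a
t(-5)*((-16 + 26) - 23) + s(v((2 - 3)*5, 6)) = -8*((-16 + 26) - 23) + (-3 + 5) = -8*(10 - 23) + 2 = -8*(-13) + 2 = 104 + 2 = 106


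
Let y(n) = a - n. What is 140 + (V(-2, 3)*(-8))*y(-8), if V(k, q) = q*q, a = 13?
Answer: -1372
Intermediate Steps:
V(k, q) = q**2
y(n) = 13 - n
140 + (V(-2, 3)*(-8))*y(-8) = 140 + (3**2*(-8))*(13 - 1*(-8)) = 140 + (9*(-8))*(13 + 8) = 140 - 72*21 = 140 - 1512 = -1372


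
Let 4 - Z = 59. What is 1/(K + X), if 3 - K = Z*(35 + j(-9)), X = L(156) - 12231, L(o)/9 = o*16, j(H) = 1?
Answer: 1/12216 ≈ 8.1860e-5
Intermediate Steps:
Z = -55 (Z = 4 - 1*59 = 4 - 59 = -55)
L(o) = 144*o (L(o) = 9*(o*16) = 9*(16*o) = 144*o)
X = 10233 (X = 144*156 - 12231 = 22464 - 12231 = 10233)
K = 1983 (K = 3 - (-55)*(35 + 1) = 3 - (-55)*36 = 3 - 1*(-1980) = 3 + 1980 = 1983)
1/(K + X) = 1/(1983 + 10233) = 1/12216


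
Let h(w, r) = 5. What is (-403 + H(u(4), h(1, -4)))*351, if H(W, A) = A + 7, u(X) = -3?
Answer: -137241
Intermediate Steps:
H(W, A) = 7 + A
(-403 + H(u(4), h(1, -4)))*351 = (-403 + (7 + 5))*351 = (-403 + 12)*351 = -391*351 = -137241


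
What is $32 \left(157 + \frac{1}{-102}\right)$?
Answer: $\frac{256208}{51} \approx 5023.7$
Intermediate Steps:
$32 \left(157 + \frac{1}{-102}\right) = 32 \left(157 - \frac{1}{102}\right) = 32 \cdot \frac{16013}{102} = \frac{256208}{51}$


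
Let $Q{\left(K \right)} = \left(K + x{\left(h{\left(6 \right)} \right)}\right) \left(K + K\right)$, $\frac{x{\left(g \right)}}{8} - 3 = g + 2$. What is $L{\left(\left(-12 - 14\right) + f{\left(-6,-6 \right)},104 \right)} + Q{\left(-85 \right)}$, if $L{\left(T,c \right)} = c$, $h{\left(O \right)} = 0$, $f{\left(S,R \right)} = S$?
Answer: $7754$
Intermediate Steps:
$x{\left(g \right)} = 40 + 8 g$ ($x{\left(g \right)} = 24 + 8 \left(g + 2\right) = 24 + 8 \left(2 + g\right) = 24 + \left(16 + 8 g\right) = 40 + 8 g$)
$Q{\left(K \right)} = 2 K \left(40 + K\right)$ ($Q{\left(K \right)} = \left(K + \left(40 + 8 \cdot 0\right)\right) \left(K + K\right) = \left(K + \left(40 + 0\right)\right) 2 K = \left(K + 40\right) 2 K = \left(40 + K\right) 2 K = 2 K \left(40 + K\right)$)
$L{\left(\left(-12 - 14\right) + f{\left(-6,-6 \right)},104 \right)} + Q{\left(-85 \right)} = 104 + 2 \left(-85\right) \left(40 - 85\right) = 104 + 2 \left(-85\right) \left(-45\right) = 104 + 7650 = 7754$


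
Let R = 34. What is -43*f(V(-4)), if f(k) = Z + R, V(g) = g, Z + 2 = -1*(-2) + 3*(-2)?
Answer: -1204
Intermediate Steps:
Z = -6 (Z = -2 + (-1*(-2) + 3*(-2)) = -2 + (2 - 6) = -2 - 4 = -6)
f(k) = 28 (f(k) = -6 + 34 = 28)
-43*f(V(-4)) = -43*28 = -1204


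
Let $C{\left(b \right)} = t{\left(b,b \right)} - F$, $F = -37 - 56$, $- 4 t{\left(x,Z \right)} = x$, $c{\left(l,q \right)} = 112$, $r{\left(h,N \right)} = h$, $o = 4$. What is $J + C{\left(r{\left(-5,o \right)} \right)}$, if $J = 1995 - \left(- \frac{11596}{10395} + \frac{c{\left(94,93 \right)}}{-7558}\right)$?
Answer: $\frac{328463179301}{157130820} \approx 2090.4$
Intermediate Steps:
$t{\left(x,Z \right)} = - \frac{x}{4}$
$F = -93$
$C{\left(b \right)} = 93 - \frac{b}{4}$ ($C{\left(b \right)} = - \frac{b}{4} - -93 = - \frac{b}{4} + 93 = 93 - \frac{b}{4}$)
$J = \frac{78413399879}{39282705}$ ($J = 1995 - \left(- \frac{11596}{10395} + \frac{112}{-7558}\right) = 1995 - \left(\left(-11596\right) \frac{1}{10395} + 112 \left(- \frac{1}{7558}\right)\right) = 1995 - \left(- \frac{11596}{10395} - \frac{56}{3779}\right) = 1995 - - \frac{44403404}{39282705} = 1995 + \frac{44403404}{39282705} = \frac{78413399879}{39282705} \approx 1996.1$)
$J + C{\left(r{\left(-5,o \right)} \right)} = \frac{78413399879}{39282705} + \left(93 - - \frac{5}{4}\right) = \frac{78413399879}{39282705} + \left(93 + \frac{5}{4}\right) = \frac{78413399879}{39282705} + \frac{377}{4} = \frac{328463179301}{157130820}$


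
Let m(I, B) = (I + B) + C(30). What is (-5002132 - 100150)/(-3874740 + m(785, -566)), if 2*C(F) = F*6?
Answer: 5102282/3874431 ≈ 1.3169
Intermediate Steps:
C(F) = 3*F (C(F) = (F*6)/2 = (6*F)/2 = 3*F)
m(I, B) = 90 + B + I (m(I, B) = (I + B) + 3*30 = (B + I) + 90 = 90 + B + I)
(-5002132 - 100150)/(-3874740 + m(785, -566)) = (-5002132 - 100150)/(-3874740 + (90 - 566 + 785)) = -5102282/(-3874740 + 309) = -5102282/(-3874431) = -5102282*(-1/3874431) = 5102282/3874431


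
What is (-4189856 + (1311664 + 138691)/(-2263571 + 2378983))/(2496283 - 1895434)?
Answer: -483558210317/69345184788 ≈ -6.9732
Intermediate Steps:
(-4189856 + (1311664 + 138691)/(-2263571 + 2378983))/(2496283 - 1895434) = (-4189856 + 1450355/115412)/600849 = (-4189856 + 1450355*(1/115412))*(1/600849) = (-4189856 + 1450355/115412)*(1/600849) = -483558210317/115412*1/600849 = -483558210317/69345184788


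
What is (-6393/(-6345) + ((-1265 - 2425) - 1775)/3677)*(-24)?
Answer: 29782304/2592285 ≈ 11.489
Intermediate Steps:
(-6393/(-6345) + ((-1265 - 2425) - 1775)/3677)*(-24) = (-6393*(-1/6345) + (-3690 - 1775)*(1/3677))*(-24) = (2131/2115 - 5465*1/3677)*(-24) = (2131/2115 - 5465/3677)*(-24) = -3722788/7776855*(-24) = 29782304/2592285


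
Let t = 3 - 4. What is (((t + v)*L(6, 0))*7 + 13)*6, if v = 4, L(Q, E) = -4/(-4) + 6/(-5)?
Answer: 264/5 ≈ 52.800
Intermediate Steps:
L(Q, E) = -⅕ (L(Q, E) = -4*(-¼) + 6*(-⅕) = 1 - 6/5 = -⅕)
t = -1
(((t + v)*L(6, 0))*7 + 13)*6 = (((-1 + 4)*(-⅕))*7 + 13)*6 = ((3*(-⅕))*7 + 13)*6 = (-⅗*7 + 13)*6 = (-21/5 + 13)*6 = (44/5)*6 = 264/5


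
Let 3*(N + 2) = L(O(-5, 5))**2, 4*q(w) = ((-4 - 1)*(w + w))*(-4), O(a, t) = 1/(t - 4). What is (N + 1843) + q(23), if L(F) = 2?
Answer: 6217/3 ≈ 2072.3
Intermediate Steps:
O(a, t) = 1/(-4 + t)
q(w) = 10*w (q(w) = (((-4 - 1)*(w + w))*(-4))/4 = (-10*w*(-4))/4 = (40*w)/4 = 10*w)
N = -2/3 (N = -2 + (1/3)*2**2 = -2 + (1/3)*4 = -2 + 4/3 = -2/3 ≈ -0.66667)
(N + 1843) + q(23) = (-2/3 + 1843) + 10*23 = 5527/3 + 230 = 6217/3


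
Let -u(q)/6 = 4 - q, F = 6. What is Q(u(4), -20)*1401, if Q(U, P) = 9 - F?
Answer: 4203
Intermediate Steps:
u(q) = -24 + 6*q (u(q) = -6*(4 - q) = -24 + 6*q)
Q(U, P) = 3 (Q(U, P) = 9 - 1*6 = 9 - 6 = 3)
Q(u(4), -20)*1401 = 3*1401 = 4203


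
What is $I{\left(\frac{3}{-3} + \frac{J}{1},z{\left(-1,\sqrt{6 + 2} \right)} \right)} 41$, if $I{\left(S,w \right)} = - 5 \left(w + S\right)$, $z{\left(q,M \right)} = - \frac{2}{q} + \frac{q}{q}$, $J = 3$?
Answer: $-1025$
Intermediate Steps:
$z{\left(q,M \right)} = 1 - \frac{2}{q}$ ($z{\left(q,M \right)} = - \frac{2}{q} + 1 = 1 - \frac{2}{q}$)
$I{\left(S,w \right)} = - 5 S - 5 w$ ($I{\left(S,w \right)} = - 5 \left(S + w\right) = - 5 S - 5 w$)
$I{\left(\frac{3}{-3} + \frac{J}{1},z{\left(-1,\sqrt{6 + 2} \right)} \right)} 41 = \left(- 5 \left(\frac{3}{-3} + \frac{3}{1}\right) - 5 \frac{-2 - 1}{-1}\right) 41 = \left(- 5 \left(3 \left(- \frac{1}{3}\right) + 3 \cdot 1\right) - 5 \left(\left(-1\right) \left(-3\right)\right)\right) 41 = \left(- 5 \left(-1 + 3\right) - 15\right) 41 = \left(\left(-5\right) 2 - 15\right) 41 = \left(-10 - 15\right) 41 = \left(-25\right) 41 = -1025$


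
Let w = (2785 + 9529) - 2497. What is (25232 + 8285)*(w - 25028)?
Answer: -509827087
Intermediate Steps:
w = 9817 (w = 12314 - 2497 = 9817)
(25232 + 8285)*(w - 25028) = (25232 + 8285)*(9817 - 25028) = 33517*(-15211) = -509827087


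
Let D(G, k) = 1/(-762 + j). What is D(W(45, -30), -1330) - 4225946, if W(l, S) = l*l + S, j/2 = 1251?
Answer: -7353146039/1740 ≈ -4.2259e+6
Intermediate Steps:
j = 2502 (j = 2*1251 = 2502)
W(l, S) = S + l**2 (W(l, S) = l**2 + S = S + l**2)
D(G, k) = 1/1740 (D(G, k) = 1/(-762 + 2502) = 1/1740)
D(W(45, -30), -1330) - 4225946 = 1/1740 - 4225946 = -7353146039/1740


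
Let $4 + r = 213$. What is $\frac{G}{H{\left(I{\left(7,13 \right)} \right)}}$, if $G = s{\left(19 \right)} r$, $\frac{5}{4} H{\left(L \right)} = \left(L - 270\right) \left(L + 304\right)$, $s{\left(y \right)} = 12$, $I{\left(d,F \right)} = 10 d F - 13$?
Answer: $\frac{5}{1201} \approx 0.0041632$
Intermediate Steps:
$r = 209$ ($r = -4 + 213 = 209$)
$I{\left(d,F \right)} = -13 + 10 F d$ ($I{\left(d,F \right)} = 10 F d - 13 = -13 + 10 F d$)
$H{\left(L \right)} = \frac{4 \left(-270 + L\right) \left(304 + L\right)}{5}$ ($H{\left(L \right)} = \frac{4 \left(L - 270\right) \left(L + 304\right)}{5} = \frac{4 \left(-270 + L\right) \left(304 + L\right)}{5}$)
$G = 2508$ ($G = 12 \cdot 209 = 2508$)
$\frac{G}{H{\left(I{\left(7,13 \right)} \right)}} = \frac{2508}{-65664 + \frac{4 \left(-13 + 10 \cdot 13 \cdot 7\right)^{2}}{5} + \frac{136 \left(-13 + 10 \cdot 13 \cdot 7\right)}{5}} = \frac{2508}{-65664 + \frac{4 \left(-13 + 910\right)^{2}}{5} + \frac{136 \left(-13 + 910\right)}{5}} = \frac{2508}{-65664 + \frac{4 \cdot 897^{2}}{5} + \frac{136}{5} \cdot 897} = \frac{2508}{-65664 + \frac{4}{5} \cdot 804609 + \frac{121992}{5}} = \frac{2508}{-65664 + \frac{3218436}{5} + \frac{121992}{5}} = \frac{2508}{\frac{3012108}{5}} = 2508 \cdot \frac{5}{3012108} = \frac{5}{1201}$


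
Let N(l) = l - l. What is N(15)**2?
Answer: 0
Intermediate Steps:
N(l) = 0
N(15)**2 = 0**2 = 0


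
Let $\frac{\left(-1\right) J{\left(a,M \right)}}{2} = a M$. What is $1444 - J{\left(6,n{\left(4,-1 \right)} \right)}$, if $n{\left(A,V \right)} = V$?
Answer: $1432$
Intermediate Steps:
$J{\left(a,M \right)} = - 2 M a$ ($J{\left(a,M \right)} = - 2 a M = - 2 M a$)
$1444 - J{\left(6,n{\left(4,-1 \right)} \right)} = 1444 - \left(-2\right) \left(-1\right) 6 = 1444 - 12 = 1432$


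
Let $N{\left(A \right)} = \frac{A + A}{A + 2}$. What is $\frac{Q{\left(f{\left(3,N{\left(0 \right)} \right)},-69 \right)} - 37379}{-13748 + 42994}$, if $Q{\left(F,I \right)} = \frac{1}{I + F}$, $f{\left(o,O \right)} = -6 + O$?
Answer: $- \frac{1401713}{1096725} \approx -1.2781$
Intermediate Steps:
$N{\left(A \right)} = \frac{2 A}{2 + A}$
$Q{\left(F,I \right)} = \frac{1}{F + I}$
$\frac{Q{\left(f{\left(3,N{\left(0 \right)} \right)},-69 \right)} - 37379}{-13748 + 42994} = \frac{\frac{1}{\left(-6 + 2 \cdot 0 \frac{1}{2 + 0}\right) - 69} - 37379}{-13748 + 42994} = \frac{\frac{1}{\left(-6 + 2 \cdot 0 \cdot \frac{1}{2}\right) - 69} - 37379}{29246} = \left(\frac{1}{\left(-6 + 2 \cdot 0 \cdot \frac{1}{2}\right) - 69} - 37379\right) \frac{1}{29246} = \left(\frac{1}{\left(-6 + 0\right) - 69} - 37379\right) \frac{1}{29246} = \left(\frac{1}{-6 - 69} - 37379\right) \frac{1}{29246} = \left(\frac{1}{-75} - 37379\right) \frac{1}{29246} = \left(- \frac{1}{75} - 37379\right) \frac{1}{29246} = \left(- \frac{2803426}{75}\right) \frac{1}{29246} = - \frac{1401713}{1096725}$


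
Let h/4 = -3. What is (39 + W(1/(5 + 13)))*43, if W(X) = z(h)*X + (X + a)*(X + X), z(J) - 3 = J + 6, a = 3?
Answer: 136439/81 ≈ 1684.4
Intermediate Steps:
h = -12 (h = 4*(-3) = -12)
z(J) = 9 + J (z(J) = 3 + (J + 6) = 3 + (6 + J) = 9 + J)
W(X) = -3*X + 2*X*(3 + X) (W(X) = (9 - 12)*X + (X + 3)*(X + X) = -3*X + (3 + X)*(2*X) = -3*X + 2*X*(3 + X))
(39 + W(1/(5 + 13)))*43 = (39 + (3 + 2/(5 + 13))/(5 + 13))*43 = (39 + (3 + 2/18)/18)*43 = (39 + (3 + 2*(1/18))/18)*43 = (39 + (3 + ⅑)/18)*43 = (39 + (1/18)*(28/9))*43 = (39 + 14/81)*43 = (3173/81)*43 = 136439/81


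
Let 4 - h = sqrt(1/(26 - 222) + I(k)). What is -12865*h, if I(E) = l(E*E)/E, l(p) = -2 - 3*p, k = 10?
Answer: -51460 + 7719*I*sqrt(16445)/14 ≈ -51460.0 + 70705.0*I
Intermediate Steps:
I(E) = (-2 - 3*E**2)/E (I(E) = (-2 - 3*E*E)/E = (-2 - 3*E**2)/E)
h = 4 - 3*I*sqrt(16445)/70 (h = 4 - sqrt(1/(26 - 222) + (-3*10 - 2/10)) = 4 - sqrt(1/(-196) + (-30 - 2*1/10)) = 4 - sqrt(-1/196 + (-30 - 1/5)) = 4 - sqrt(-1/196 - 151/5) = 4 - sqrt(-29601/980) = 4 - 3*I*sqrt(16445)/70 ≈ 4.0 - 5.4959*I)
-12865*h = -12865*(4 - 3*I*sqrt(16445)/70) = -51460 + 7719*I*sqrt(16445)/14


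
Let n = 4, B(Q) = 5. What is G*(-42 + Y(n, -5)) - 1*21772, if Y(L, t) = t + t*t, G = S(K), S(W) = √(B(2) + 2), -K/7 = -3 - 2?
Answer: -21772 - 22*√7 ≈ -21830.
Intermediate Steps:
K = 35 (K = -7*(-3 - 2) = -7*(-5) = 35)
S(W) = √7 (S(W) = √(5 + 2) = √7)
G = √7 ≈ 2.6458
Y(L, t) = t + t²
G*(-42 + Y(n, -5)) - 1*21772 = √7*(-42 - 5*(1 - 5)) - 1*21772 = √7*(-42 - 5*(-4)) - 21772 = √7*(-42 + 20) - 21772 = √7*(-22) - 21772 = -22*√7 - 21772 = -21772 - 22*√7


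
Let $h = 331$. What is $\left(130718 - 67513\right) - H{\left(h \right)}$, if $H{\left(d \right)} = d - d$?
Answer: $63205$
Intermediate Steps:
$H{\left(d \right)} = 0$
$\left(130718 - 67513\right) - H{\left(h \right)} = \left(130718 - 67513\right) - 0 = \left(130718 - 67513\right) + 0 = 63205 + 0 = 63205$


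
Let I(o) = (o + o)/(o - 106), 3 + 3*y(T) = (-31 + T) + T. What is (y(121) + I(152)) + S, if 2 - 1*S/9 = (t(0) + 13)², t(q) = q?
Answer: -98467/69 ≈ -1427.1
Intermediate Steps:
y(T) = -34/3 + 2*T/3 (y(T) = -1 + ((-31 + T) + T)/3 = -1 + (-31 + 2*T)/3 = -1 + (-31/3 + 2*T/3) = -34/3 + 2*T/3)
I(o) = 2*o/(-106 + o) (I(o) = (2*o)/(-106 + o) = 2*o/(-106 + o))
S = -1503 (S = 18 - 9*(0 + 13)² = 18 - 9*13² = 18 - 9*169 = 18 - 1521 = -1503)
(y(121) + I(152)) + S = ((-34/3 + (⅔)*121) + 2*152/(-106 + 152)) - 1503 = ((-34/3 + 242/3) + 2*152/46) - 1503 = (208/3 + 2*152*(1/46)) - 1503 = (208/3 + 152/23) - 1503 = 5240/69 - 1503 = -98467/69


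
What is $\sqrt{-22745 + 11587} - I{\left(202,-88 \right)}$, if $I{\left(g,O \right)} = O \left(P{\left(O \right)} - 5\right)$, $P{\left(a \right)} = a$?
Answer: $-8184 + i \sqrt{11158} \approx -8184.0 + 105.63 i$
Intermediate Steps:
$I{\left(g,O \right)} = O \left(-5 + O\right)$ ($I{\left(g,O \right)} = O \left(O - 5\right) = O \left(-5 + O\right)$)
$\sqrt{-22745 + 11587} - I{\left(202,-88 \right)} = \sqrt{-22745 + 11587} - - 88 \left(-5 - 88\right) = \sqrt{-11158} - \left(-88\right) \left(-93\right) = i \sqrt{11158} - 8184 = -8184 + i \sqrt{11158}$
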